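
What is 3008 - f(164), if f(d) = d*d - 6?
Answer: -23882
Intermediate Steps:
f(d) = -6 + d² (f(d) = d² - 6 = -6 + d²)
3008 - f(164) = 3008 - (-6 + 164²) = 3008 - (-6 + 26896) = 3008 - 1*26890 = 3008 - 26890 = -23882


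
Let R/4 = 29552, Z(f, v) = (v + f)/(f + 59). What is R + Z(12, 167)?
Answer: 8392947/71 ≈ 1.1821e+5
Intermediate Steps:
Z(f, v) = (f + v)/(59 + f)
R = 118208 (R = 4*29552 = 118208)
R + Z(12, 167) = 118208 + (12 + 167)/(59 + 12) = 118208 + 179/71 = 8392947/71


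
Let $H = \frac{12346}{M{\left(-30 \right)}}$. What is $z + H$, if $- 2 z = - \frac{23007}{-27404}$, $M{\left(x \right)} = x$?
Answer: $- \frac{338674889}{822120} \approx -411.95$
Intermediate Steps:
$z = - \frac{23007}{54808}$ ($z = - \frac{\left(-23007\right) \frac{1}{-27404}}{2} = - \frac{\left(-23007\right) \left(- \frac{1}{27404}\right)}{2} = \left(- \frac{1}{2}\right) \frac{23007}{27404} = - \frac{23007}{54808} \approx -0.41977$)
$H = - \frac{6173}{15}$ ($H = \frac{12346}{-30} = 12346 \left(- \frac{1}{30}\right) = - \frac{6173}{15} \approx -411.53$)
$z + H = - \frac{23007}{54808} - \frac{6173}{15} = - \frac{338674889}{822120}$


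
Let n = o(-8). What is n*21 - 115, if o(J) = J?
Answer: -283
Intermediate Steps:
n = -8
n*21 - 115 = -8*21 - 115 = -168 - 115 = -283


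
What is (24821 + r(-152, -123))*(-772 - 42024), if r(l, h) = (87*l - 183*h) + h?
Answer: -1454336468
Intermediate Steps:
r(l, h) = -182*h + 87*l (r(l, h) = (-183*h + 87*l) + h = -182*h + 87*l)
(24821 + r(-152, -123))*(-772 - 42024) = (24821 + (-182*(-123) + 87*(-152)))*(-772 - 42024) = (24821 + (22386 - 13224))*(-42796) = (24821 + 9162)*(-42796) = 33983*(-42796) = -1454336468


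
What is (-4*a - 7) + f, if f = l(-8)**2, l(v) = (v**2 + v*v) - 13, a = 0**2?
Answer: 13218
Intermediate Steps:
a = 0
l(v) = -13 + 2*v**2 (l(v) = (v**2 + v**2) - 13 = 2*v**2 - 13 = -13 + 2*v**2)
f = 13225 (f = (-13 + 2*(-8)**2)**2 = (-13 + 2*64)**2 = (-13 + 128)**2 = 115**2 = 13225)
(-4*a - 7) + f = (-4*0 - 7) + 13225 = (0 - 7) + 13225 = -7 + 13225 = 13218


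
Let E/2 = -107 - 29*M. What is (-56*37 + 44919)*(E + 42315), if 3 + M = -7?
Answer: 1828752807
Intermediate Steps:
M = -10 (M = -3 - 7 = -10)
E = 366 (E = 2*(-107 - 29*(-10)) = 2*(-107 + 290) = 2*183 = 366)
(-56*37 + 44919)*(E + 42315) = (-56*37 + 44919)*(366 + 42315) = (-2072 + 44919)*42681 = 42847*42681 = 1828752807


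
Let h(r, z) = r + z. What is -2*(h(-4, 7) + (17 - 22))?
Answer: 4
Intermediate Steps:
-2*(h(-4, 7) + (17 - 22)) = -2*((-4 + 7) + (17 - 22)) = -2*(3 - 5) = -2*(-2) = 4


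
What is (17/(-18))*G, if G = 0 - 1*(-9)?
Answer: -17/2 ≈ -8.5000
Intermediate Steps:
G = 9 (G = 0 + 9 = 9)
(17/(-18))*G = (17/(-18))*9 = -1/18*17*9 = -17/18*9 = -17/2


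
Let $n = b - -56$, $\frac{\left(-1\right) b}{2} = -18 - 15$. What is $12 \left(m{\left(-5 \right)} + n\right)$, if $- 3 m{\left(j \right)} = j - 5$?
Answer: $1504$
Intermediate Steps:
$m{\left(j \right)} = \frac{5}{3} - \frac{j}{3}$ ($m{\left(j \right)} = - \frac{j - 5}{3} = - \frac{-5 + j}{3} = \frac{5}{3} - \frac{j}{3}$)
$b = 66$ ($b = - 2 \left(-18 - 15\right) = \left(-2\right) \left(-33\right) = 66$)
$n = 122$ ($n = 66 - -56 = 66 + 56 = 122$)
$12 \left(m{\left(-5 \right)} + n\right) = 12 \left(\left(\frac{5}{3} - - \frac{5}{3}\right) + 122\right) = 12 \left(\left(\frac{5}{3} + \frac{5}{3}\right) + 122\right) = 12 \left(\frac{10}{3} + 122\right) = 12 \cdot \frac{376}{3} = 1504$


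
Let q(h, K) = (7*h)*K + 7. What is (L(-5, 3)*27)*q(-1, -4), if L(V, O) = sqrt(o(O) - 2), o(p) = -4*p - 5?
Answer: 945*I*sqrt(19) ≈ 4119.2*I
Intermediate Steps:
o(p) = -5 - 4*p
q(h, K) = 7 + 7*K*h (q(h, K) = 7*K*h + 7 = 7 + 7*K*h)
L(V, O) = sqrt(-7 - 4*O) (L(V, O) = sqrt((-5 - 4*O) - 2) = sqrt(-7 - 4*O))
(L(-5, 3)*27)*q(-1, -4) = (sqrt(-7 - 4*3)*27)*(7 + 7*(-4)*(-1)) = (sqrt(-7 - 12)*27)*(7 + 28) = (sqrt(-19)*27)*35 = ((I*sqrt(19))*27)*35 = (27*I*sqrt(19))*35 = 945*I*sqrt(19)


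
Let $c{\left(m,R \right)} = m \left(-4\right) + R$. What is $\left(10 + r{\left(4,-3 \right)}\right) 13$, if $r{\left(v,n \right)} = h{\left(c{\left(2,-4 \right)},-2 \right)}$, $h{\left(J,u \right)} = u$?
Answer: $104$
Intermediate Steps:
$c{\left(m,R \right)} = R - 4 m$ ($c{\left(m,R \right)} = - 4 m + R = R - 4 m$)
$r{\left(v,n \right)} = -2$
$\left(10 + r{\left(4,-3 \right)}\right) 13 = \left(10 - 2\right) 13 = 8 \cdot 13 = 104$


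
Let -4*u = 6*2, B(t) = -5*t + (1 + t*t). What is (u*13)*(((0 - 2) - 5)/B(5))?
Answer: 273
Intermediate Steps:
B(t) = 1 + t² - 5*t (B(t) = -5*t + (1 + t²) = 1 + t² - 5*t)
u = -3 (u = -3*2/2 = -¼*12 = -3)
(u*13)*(((0 - 2) - 5)/B(5)) = (-3*13)*(((0 - 2) - 5)/(1 + 5² - 5*5)) = -39*(-2 - 5)/(1 + 25 - 25) = -(-273)/1 = -(-273) = -39*(-7) = 273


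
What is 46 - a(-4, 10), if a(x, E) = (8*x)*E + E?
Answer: 356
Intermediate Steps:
a(x, E) = E + 8*E*x (a(x, E) = 8*E*x + E = E + 8*E*x)
46 - a(-4, 10) = 46 - 10*(1 + 8*(-4)) = 46 - 10*(1 - 32) = 46 - 10*(-31) = 46 - 1*(-310) = 46 + 310 = 356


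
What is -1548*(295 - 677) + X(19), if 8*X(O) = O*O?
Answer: 4731049/8 ≈ 5.9138e+5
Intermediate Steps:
X(O) = O²/8 (X(O) = (O*O)/8 = O²/8)
-1548*(295 - 677) + X(19) = -1548*(295 - 677) + (⅛)*19² = -1548*(-382) + (⅛)*361 = 591336 + 361/8 = 4731049/8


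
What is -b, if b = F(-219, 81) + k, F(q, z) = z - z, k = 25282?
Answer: -25282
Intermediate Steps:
F(q, z) = 0
b = 25282 (b = 0 + 25282 = 25282)
-b = -1*25282 = -25282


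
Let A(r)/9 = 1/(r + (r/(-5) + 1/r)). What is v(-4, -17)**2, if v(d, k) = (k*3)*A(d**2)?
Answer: 149817600/117649 ≈ 1273.4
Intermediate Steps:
A(r) = 9/(1/r + 4*r/5) (A(r) = 9/(r + (r/(-5) + 1/r)) = 9/(r + (r*(-1/5) + 1/r)) = 9/(r + (-r/5 + 1/r)) = 9/(r + (1/r - r/5)) = 9/(1/r + 4*r/5))
v(d, k) = 135*k*d**2/(5 + 4*d**4) (v(d, k) = (k*3)*(45*d**2/(5 + 4*(d**2)**2)) = (3*k)*(45*d**2/(5 + 4*d**4)) = 135*k*d**2/(5 + 4*d**4))
v(-4, -17)**2 = (135*(-17)*(-4)**2/(5 + 4*(-4)**4))**2 = (135*(-17)*16/(5 + 4*256))**2 = (135*(-17)*16/(5 + 1024))**2 = (135*(-17)*16/1029)**2 = (135*(-17)*16*(1/1029))**2 = (-12240/343)**2 = 149817600/117649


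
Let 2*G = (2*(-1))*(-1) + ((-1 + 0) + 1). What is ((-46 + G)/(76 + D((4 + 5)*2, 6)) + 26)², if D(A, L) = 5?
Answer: 52441/81 ≈ 647.42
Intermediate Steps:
G = 1 (G = ((2*(-1))*(-1) + ((-1 + 0) + 1))/2 = (-2*(-1) + (-1 + 1))/2 = (2 + 0)/2 = (½)*2 = 1)
((-46 + G)/(76 + D((4 + 5)*2, 6)) + 26)² = ((-46 + 1)/(76 + 5) + 26)² = (-45/81 + 26)² = (-45*1/81 + 26)² = (-5/9 + 26)² = (229/9)² = 52441/81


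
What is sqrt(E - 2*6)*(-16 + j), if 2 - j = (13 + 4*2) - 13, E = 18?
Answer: -22*sqrt(6) ≈ -53.889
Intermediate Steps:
j = -6 (j = 2 - ((13 + 4*2) - 13) = 2 - ((13 + 8) - 13) = 2 - (21 - 13) = 2 - 1*8 = 2 - 8 = -6)
sqrt(E - 2*6)*(-16 + j) = sqrt(18 - 2*6)*(-16 - 6) = sqrt(18 - 12)*(-22) = sqrt(6)*(-22) = -22*sqrt(6)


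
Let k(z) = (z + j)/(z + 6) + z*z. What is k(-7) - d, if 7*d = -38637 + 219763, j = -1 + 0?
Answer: -180727/7 ≈ -25818.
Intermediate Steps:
j = -1
d = 181126/7 (d = (-38637 + 219763)/7 = (1/7)*181126 = 181126/7 ≈ 25875.)
k(z) = z**2 + (-1 + z)/(6 + z) (k(z) = (z - 1)/(z + 6) + z*z = (-1 + z)/(6 + z) + z**2 = z**2 + (-1 + z)/(6 + z))
k(-7) - d = (-1 - 7 + (-7)**3 + 6*(-7)**2)/(6 - 7) - 1*181126/7 = (-1 - 7 - 343 + 6*49)/(-1) - 181126/7 = -(-1 - 7 - 343 + 294) - 181126/7 = -1*(-57) - 181126/7 = 57 - 181126/7 = -180727/7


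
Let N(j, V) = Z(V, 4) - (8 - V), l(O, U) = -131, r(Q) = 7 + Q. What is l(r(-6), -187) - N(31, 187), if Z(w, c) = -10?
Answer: -300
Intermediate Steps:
N(j, V) = -18 + V (N(j, V) = -10 - (8 - V) = -10 + (-8 + V) = -18 + V)
l(r(-6), -187) - N(31, 187) = -131 - (-18 + 187) = -131 - 1*169 = -131 - 169 = -300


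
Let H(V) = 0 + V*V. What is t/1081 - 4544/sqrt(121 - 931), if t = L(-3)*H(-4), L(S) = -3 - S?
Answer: 2272*I*sqrt(10)/45 ≈ 159.66*I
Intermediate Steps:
H(V) = V**2 (H(V) = 0 + V**2 = V**2)
t = 0 (t = (-3 - 1*(-3))*(-4)**2 = (-3 + 3)*16 = 0*16 = 0)
t/1081 - 4544/sqrt(121 - 931) = 0/1081 - 4544/sqrt(121 - 931) = 0*(1/1081) - 4544*(-I*sqrt(10)/90) = 0 - 4544*(-I*sqrt(10)/90) = 0 - (-2272)*I*sqrt(10)/45 = 0 + 2272*I*sqrt(10)/45 = 2272*I*sqrt(10)/45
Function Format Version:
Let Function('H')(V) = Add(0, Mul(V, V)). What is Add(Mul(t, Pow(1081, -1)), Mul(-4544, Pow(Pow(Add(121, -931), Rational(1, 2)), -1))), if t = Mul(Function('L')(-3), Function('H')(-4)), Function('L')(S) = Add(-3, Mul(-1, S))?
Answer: Mul(Rational(2272, 45), I, Pow(10, Rational(1, 2))) ≈ Mul(159.66, I)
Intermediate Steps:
Function('H')(V) = Pow(V, 2) (Function('H')(V) = Add(0, Pow(V, 2)) = Pow(V, 2))
t = 0 (t = Mul(Add(-3, Mul(-1, -3)), Pow(-4, 2)) = Mul(Add(-3, 3), 16) = Mul(0, 16) = 0)
Add(Mul(t, Pow(1081, -1)), Mul(-4544, Pow(Pow(Add(121, -931), Rational(1, 2)), -1))) = Add(Mul(0, Pow(1081, -1)), Mul(-4544, Pow(Pow(Add(121, -931), Rational(1, 2)), -1))) = Add(Mul(0, Rational(1, 1081)), Mul(-4544, Pow(Pow(-810, Rational(1, 2)), -1))) = Add(0, Mul(-4544, Pow(Mul(9, I, Pow(10, Rational(1, 2))), -1))) = Add(0, Mul(-4544, Mul(Rational(-1, 90), I, Pow(10, Rational(1, 2))))) = Add(0, Mul(Rational(2272, 45), I, Pow(10, Rational(1, 2)))) = Mul(Rational(2272, 45), I, Pow(10, Rational(1, 2)))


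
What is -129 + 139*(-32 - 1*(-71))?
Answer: 5292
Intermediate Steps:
-129 + 139*(-32 - 1*(-71)) = -129 + 139*(-32 + 71) = -129 + 139*39 = -129 + 5421 = 5292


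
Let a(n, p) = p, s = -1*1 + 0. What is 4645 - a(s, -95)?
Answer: 4740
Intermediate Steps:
s = -1 (s = -1 + 0 = -1)
4645 - a(s, -95) = 4645 - 1*(-95) = 4645 + 95 = 4740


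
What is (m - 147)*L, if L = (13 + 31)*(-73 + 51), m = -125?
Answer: 263296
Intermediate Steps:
L = -968 (L = 44*(-22) = -968)
(m - 147)*L = (-125 - 147)*(-968) = -272*(-968) = 263296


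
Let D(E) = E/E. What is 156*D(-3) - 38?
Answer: 118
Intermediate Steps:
D(E) = 1
156*D(-3) - 38 = 156*1 - 38 = 156 - 38 = 118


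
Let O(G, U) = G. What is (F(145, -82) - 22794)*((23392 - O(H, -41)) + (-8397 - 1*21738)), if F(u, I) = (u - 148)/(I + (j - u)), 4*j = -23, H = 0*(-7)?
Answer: 143094565086/931 ≈ 1.5370e+8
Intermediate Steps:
H = 0
j = -23/4 (j = (¼)*(-23) = -23/4 ≈ -5.7500)
F(u, I) = (-148 + u)/(-23/4 + I - u) (F(u, I) = (u - 148)/(I + (-23/4 - u)) = (-148 + u)/(-23/4 + I - u))
(F(145, -82) - 22794)*((23392 - O(H, -41)) + (-8397 - 1*21738)) = (4*(148 - 1*145)/(23 - 4*(-82) + 4*145) - 22794)*((23392 - 1*0) + (-8397 - 1*21738)) = (4*(148 - 145)/(23 + 328 + 580) - 22794)*((23392 + 0) + (-8397 - 21738)) = (4*3/931 - 22794)*(23392 - 30135) = (4*(1/931)*3 - 22794)*(-6743) = (12/931 - 22794)*(-6743) = -21221202/931*(-6743) = 143094565086/931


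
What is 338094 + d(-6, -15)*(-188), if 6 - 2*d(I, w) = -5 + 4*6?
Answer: 339316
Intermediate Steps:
d(I, w) = -13/2 (d(I, w) = 3 - (-5 + 4*6)/2 = 3 - (-5 + 24)/2 = 3 - 1/2*19 = 3 - 19/2 = -13/2)
338094 + d(-6, -15)*(-188) = 338094 - 13/2*(-188) = 338094 + 1222 = 339316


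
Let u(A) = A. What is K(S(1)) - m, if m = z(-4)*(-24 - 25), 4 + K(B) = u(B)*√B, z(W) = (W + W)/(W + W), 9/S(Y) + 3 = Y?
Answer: 45 - 27*I*√2/4 ≈ 45.0 - 9.5459*I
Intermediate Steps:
S(Y) = 9/(-3 + Y)
z(W) = 1 (z(W) = (2*W)/((2*W)) = (2*W)*(1/(2*W)) = 1)
K(B) = -4 + B^(3/2) (K(B) = -4 + B*√B = -4 + B^(3/2))
m = -49 (m = 1*(-24 - 25) = 1*(-49) = -49)
K(S(1)) - m = (-4 + (9/(-3 + 1))^(3/2)) - 1*(-49) = (-4 + (9/(-2))^(3/2)) + 49 = (-4 + (9*(-½))^(3/2)) + 49 = (-4 + (-9/2)^(3/2)) + 49 = (-4 - 27*I*√2/4) + 49 = 45 - 27*I*√2/4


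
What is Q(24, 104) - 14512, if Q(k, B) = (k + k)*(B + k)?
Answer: -8368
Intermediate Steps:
Q(k, B) = 2*k*(B + k) (Q(k, B) = (2*k)*(B + k) = 2*k*(B + k))
Q(24, 104) - 14512 = 2*24*(104 + 24) - 14512 = 2*24*128 - 14512 = 6144 - 14512 = -8368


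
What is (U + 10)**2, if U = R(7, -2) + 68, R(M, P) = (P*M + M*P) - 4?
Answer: 2116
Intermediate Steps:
R(M, P) = -4 + 2*M*P (R(M, P) = (M*P + M*P) - 4 = 2*M*P - 4 = -4 + 2*M*P)
U = 36 (U = (-4 + 2*7*(-2)) + 68 = (-4 - 28) + 68 = -32 + 68 = 36)
(U + 10)**2 = (36 + 10)**2 = 46**2 = 2116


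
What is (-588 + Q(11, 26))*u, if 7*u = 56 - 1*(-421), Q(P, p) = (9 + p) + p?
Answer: -251379/7 ≈ -35911.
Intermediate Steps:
Q(P, p) = 9 + 2*p
u = 477/7 (u = (56 - 1*(-421))/7 = (56 + 421)/7 = (⅐)*477 = 477/7 ≈ 68.143)
(-588 + Q(11, 26))*u = (-588 + (9 + 2*26))*(477/7) = (-588 + (9 + 52))*(477/7) = (-588 + 61)*(477/7) = -527*477/7 = -251379/7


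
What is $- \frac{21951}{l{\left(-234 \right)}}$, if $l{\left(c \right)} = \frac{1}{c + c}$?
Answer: $10273068$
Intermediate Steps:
$l{\left(c \right)} = \frac{1}{2 c}$
$- \frac{21951}{l{\left(-234 \right)}} = - \frac{21951}{\frac{1}{2} \frac{1}{-234}} = - \frac{21951}{\frac{1}{2} \left(- \frac{1}{234}\right)} = - \frac{21951}{- \frac{1}{468}} = \left(-21951\right) \left(-468\right) = 10273068$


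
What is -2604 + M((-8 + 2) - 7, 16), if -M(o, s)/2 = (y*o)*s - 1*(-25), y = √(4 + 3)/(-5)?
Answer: -2654 - 416*√7/5 ≈ -2874.1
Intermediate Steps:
y = -√7/5 (y = √7*(-⅕) = -√7/5 ≈ -0.52915)
M(o, s) = -50 + 2*o*s*√7/5 (M(o, s) = -2*(((-√7/5)*o)*s - 1*(-25)) = -2*((-o*√7/5)*s + 25) = -2*(-o*s*√7/5 + 25) = -2*(25 - o*s*√7/5) = -50 + 2*o*s*√7/5)
-2604 + M((-8 + 2) - 7, 16) = -2604 + (-50 + (⅖)*((-8 + 2) - 7)*16*√7) = -2604 + (-50 + (⅖)*(-6 - 7)*16*√7) = -2604 + (-50 + (⅖)*(-13)*16*√7) = -2604 + (-50 - 416*√7/5) = -2654 - 416*√7/5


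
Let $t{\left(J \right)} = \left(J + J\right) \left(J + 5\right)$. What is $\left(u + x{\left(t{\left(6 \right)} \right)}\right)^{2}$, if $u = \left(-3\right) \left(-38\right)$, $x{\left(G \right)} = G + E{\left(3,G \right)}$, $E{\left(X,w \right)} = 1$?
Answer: $61009$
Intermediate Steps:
$t{\left(J \right)} = 2 J \left(5 + J\right)$
$x{\left(G \right)} = 1 + G$ ($x{\left(G \right)} = G + 1 = 1 + G$)
$u = 114$
$\left(u + x{\left(t{\left(6 \right)} \right)}\right)^{2} = \left(114 + \left(1 + 2 \cdot 6 \left(5 + 6\right)\right)\right)^{2} = \left(114 + \left(1 + 2 \cdot 6 \cdot 11\right)\right)^{2} = \left(114 + \left(1 + 132\right)\right)^{2} = \left(114 + 133\right)^{2} = 247^{2} = 61009$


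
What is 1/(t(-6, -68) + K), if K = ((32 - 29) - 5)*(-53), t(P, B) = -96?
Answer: ⅒ ≈ 0.10000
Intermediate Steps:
K = 106 (K = (3 - 5)*(-53) = -2*(-53) = 106)
1/(t(-6, -68) + K) = 1/(-96 + 106) = 1/10 = ⅒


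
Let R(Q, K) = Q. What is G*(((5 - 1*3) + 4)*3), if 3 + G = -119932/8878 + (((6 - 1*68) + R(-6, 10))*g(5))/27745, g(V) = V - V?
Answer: -1319094/4439 ≈ -297.16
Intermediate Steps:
g(V) = 0
G = -73283/4439 (G = -3 + (-119932/8878 + (((6 - 1*68) - 6)*0)/27745) = -3 + (-119932*1/8878 + (((6 - 68) - 6)*0)*(1/27745)) = -3 + (-59966/4439 + ((-62 - 6)*0)*(1/27745)) = -3 + (-59966/4439 - 68*0*(1/27745)) = -3 + (-59966/4439 + 0*(1/27745)) = -3 + (-59966/4439 + 0) = -3 - 59966/4439 = -73283/4439 ≈ -16.509)
G*(((5 - 1*3) + 4)*3) = -73283*((5 - 1*3) + 4)*3/4439 = -73283*((5 - 3) + 4)*3/4439 = -73283*(2 + 4)*3/4439 = -439698*3/4439 = -73283/4439*18 = -1319094/4439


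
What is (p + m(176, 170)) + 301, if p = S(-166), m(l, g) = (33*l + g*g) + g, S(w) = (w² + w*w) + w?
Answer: 90125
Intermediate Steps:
S(w) = w + 2*w² (S(w) = (w² + w²) + w = 2*w² + w = w + 2*w²)
m(l, g) = g + g² + 33*l (m(l, g) = (33*l + g²) + g = (g² + 33*l) + g = g + g² + 33*l)
p = 54946 (p = -166*(1 + 2*(-166)) = -166*(1 - 332) = -166*(-331) = 54946)
(p + m(176, 170)) + 301 = (54946 + (170 + 170² + 33*176)) + 301 = (54946 + (170 + 28900 + 5808)) + 301 = (54946 + 34878) + 301 = 89824 + 301 = 90125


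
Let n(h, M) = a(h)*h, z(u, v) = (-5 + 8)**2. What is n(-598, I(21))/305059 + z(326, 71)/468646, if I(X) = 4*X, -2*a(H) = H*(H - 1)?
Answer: 50193113158639/142964680114 ≈ 351.09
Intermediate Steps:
z(u, v) = 9 (z(u, v) = 3**2 = 9)
a(H) = -H*(-1 + H)/2 (a(H) = -H*(H - 1)/2 = -H*(-1 + H)/2)
n(h, M) = h**2*(1 - h)/2 (n(h, M) = (h*(1 - h)/2)*h = h**2*(1 - h)/2)
n(-598, I(21))/305059 + z(326, 71)/468646 = ((1/2)*(-598)**2*(1 - 1*(-598)))/305059 + 9/468646 = ((1/2)*357604*(1 + 598))*(1/305059) + 9*(1/468646) = ((1/2)*357604*599)*(1/305059) + 9/468646 = 107102398*(1/305059) + 9/468646 = 107102398/305059 + 9/468646 = 50193113158639/142964680114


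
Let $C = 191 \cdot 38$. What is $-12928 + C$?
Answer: $-5670$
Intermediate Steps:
$C = 7258$
$-12928 + C = -12928 + 7258 = -5670$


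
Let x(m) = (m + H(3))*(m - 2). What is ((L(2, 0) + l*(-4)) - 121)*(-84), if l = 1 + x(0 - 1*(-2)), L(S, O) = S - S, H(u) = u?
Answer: 10500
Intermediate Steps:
L(S, O) = 0
x(m) = (-2 + m)*(3 + m) (x(m) = (m + 3)*(m - 2) = (3 + m)*(-2 + m) = (-2 + m)*(3 + m))
l = 1 (l = 1 + (-6 + (0 - 1*(-2)) + (0 - 1*(-2))**2) = 1 + (-6 + (0 + 2) + (0 + 2)**2) = 1 + (-6 + 2 + 2**2) = 1 + (-6 + 2 + 4) = 1 + 0 = 1)
((L(2, 0) + l*(-4)) - 121)*(-84) = ((0 + 1*(-4)) - 121)*(-84) = ((0 - 4) - 121)*(-84) = (-4 - 121)*(-84) = -125*(-84) = 10500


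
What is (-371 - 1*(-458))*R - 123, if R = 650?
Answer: 56427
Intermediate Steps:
(-371 - 1*(-458))*R - 123 = (-371 - 1*(-458))*650 - 123 = (-371 + 458)*650 - 123 = 87*650 - 123 = 56550 - 123 = 56427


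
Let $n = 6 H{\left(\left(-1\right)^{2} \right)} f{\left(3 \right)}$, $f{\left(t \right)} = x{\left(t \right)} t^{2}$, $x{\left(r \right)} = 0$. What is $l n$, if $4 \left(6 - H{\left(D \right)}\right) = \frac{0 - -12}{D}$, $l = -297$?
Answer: $0$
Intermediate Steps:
$f{\left(t \right)} = 0$ ($f{\left(t \right)} = 0 t^{2} = 0$)
$H{\left(D \right)} = 6 - \frac{3}{D}$ ($H{\left(D \right)} = 6 - \frac{\left(0 - -12\right) \frac{1}{D}}{4} = 6 - \frac{\left(0 + 12\right) \frac{1}{D}}{4} = 6 - \frac{12 \frac{1}{D}}{4} = 6 - \frac{3}{D}$)
$n = 0$ ($n = 6 \left(6 - \frac{3}{\left(-1\right)^{2}}\right) 0 = 6 \left(6 - \frac{3}{1}\right) 0 = 6 \left(6 - 3\right) 0 = 6 \cdot 3 \cdot 0 = 18 \cdot 0 = 0$)
$l n = \left(-297\right) 0 = 0$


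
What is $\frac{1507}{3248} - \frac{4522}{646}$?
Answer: $- \frac{21229}{3248} \approx -6.536$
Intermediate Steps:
$\frac{1507}{3248} - \frac{4522}{646} = 1507 \cdot \frac{1}{3248} - 7 = \frac{1507}{3248} - 7 = - \frac{21229}{3248}$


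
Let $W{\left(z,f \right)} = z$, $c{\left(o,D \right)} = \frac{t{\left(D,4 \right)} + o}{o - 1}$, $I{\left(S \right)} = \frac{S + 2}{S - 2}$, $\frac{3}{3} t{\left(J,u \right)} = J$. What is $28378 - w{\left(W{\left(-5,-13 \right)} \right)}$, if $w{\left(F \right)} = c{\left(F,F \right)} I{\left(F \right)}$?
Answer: $\frac{198641}{7} \approx 28377.0$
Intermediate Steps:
$t{\left(J,u \right)} = J$
$I{\left(S \right)} = \frac{2 + S}{-2 + S}$
$c{\left(o,D \right)} = \frac{D + o}{-1 + o}$ ($c{\left(o,D \right)} = \frac{D + o}{o - 1} = \frac{D + o}{-1 + o}$)
$w{\left(F \right)} = \frac{2 F \left(2 + F\right)}{\left(-1 + F\right) \left(-2 + F\right)}$ ($w{\left(F \right)} = \frac{F + F}{-1 + F} \frac{2 + F}{-2 + F} = \frac{2 F}{-1 + F} \frac{2 + F}{-2 + F} = \frac{2 F \left(2 + F\right)}{\left(-1 + F\right) \left(-2 + F\right)}$)
$28378 - w{\left(W{\left(-5,-13 \right)} \right)} = 28378 - 2 \left(-5\right) \frac{1}{-1 - 5} \frac{1}{-2 - 5} \left(2 - 5\right) = 28378 - 2 \left(-5\right) \frac{1}{-6} \frac{1}{-7} \left(-3\right) = 28378 - 2 \left(-5\right) \left(- \frac{1}{6}\right) \left(- \frac{1}{7}\right) \left(-3\right) = 28378 - \frac{5}{7} = \frac{198641}{7}$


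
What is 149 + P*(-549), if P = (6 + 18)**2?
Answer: -316075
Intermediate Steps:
P = 576 (P = 24**2 = 576)
149 + P*(-549) = 149 + 576*(-549) = 149 - 316224 = -316075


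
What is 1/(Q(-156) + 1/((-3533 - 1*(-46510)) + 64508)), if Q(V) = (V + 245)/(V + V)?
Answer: -33535320/9565853 ≈ -3.5057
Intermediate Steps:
Q(V) = (245 + V)/(2*V) (Q(V) = (245 + V)/((2*V)) = (245 + V)*(1/(2*V)) = (245 + V)/(2*V))
1/(Q(-156) + 1/((-3533 - 1*(-46510)) + 64508)) = 1/((½)*(245 - 156)/(-156) + 1/((-3533 - 1*(-46510)) + 64508)) = 1/((½)*(-1/156)*89 + 1/((-3533 + 46510) + 64508)) = 1/(-89/312 + 1/(42977 + 64508)) = 1/(-89/312 + 1/107485) = 1/(-9565853/33535320) = -33535320/9565853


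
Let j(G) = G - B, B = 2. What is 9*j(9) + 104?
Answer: 167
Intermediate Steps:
j(G) = -2 + G (j(G) = G - 1*2 = G - 2 = -2 + G)
9*j(9) + 104 = 9*(-2 + 9) + 104 = 9*7 + 104 = 63 + 104 = 167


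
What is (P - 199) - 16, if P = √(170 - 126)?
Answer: -215 + 2*√11 ≈ -208.37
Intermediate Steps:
P = 2*√11 (P = √44 = 2*√11 ≈ 6.6332)
(P - 199) - 16 = (2*√11 - 199) - 16 = (-199 + 2*√11) - 16 = -215 + 2*√11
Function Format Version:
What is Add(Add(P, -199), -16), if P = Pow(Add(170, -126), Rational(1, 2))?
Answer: Add(-215, Mul(2, Pow(11, Rational(1, 2)))) ≈ -208.37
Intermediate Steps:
P = Mul(2, Pow(11, Rational(1, 2))) (P = Pow(44, Rational(1, 2)) = Mul(2, Pow(11, Rational(1, 2))) ≈ 6.6332)
Add(Add(P, -199), -16) = Add(Add(Mul(2, Pow(11, Rational(1, 2))), -199), -16) = Add(Add(-199, Mul(2, Pow(11, Rational(1, 2)))), -16) = Add(-215, Mul(2, Pow(11, Rational(1, 2))))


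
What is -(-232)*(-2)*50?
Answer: -23200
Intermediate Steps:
-(-232)*(-2)*50 = -58*8*50 = -464*50 = -23200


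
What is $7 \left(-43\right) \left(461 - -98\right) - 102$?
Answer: $-168361$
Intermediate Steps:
$7 \left(-43\right) \left(461 - -98\right) - 102 = - 301 \left(461 + 98\right) - 102 = \left(-301\right) 559 - 102 = -168259 - 102 = -168361$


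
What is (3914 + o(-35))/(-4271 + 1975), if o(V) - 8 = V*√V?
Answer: -1961/1148 + 5*I*√35/328 ≈ -1.7082 + 0.090184*I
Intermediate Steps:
o(V) = 8 + V^(3/2) (o(V) = 8 + V*√V = 8 + V^(3/2))
(3914 + o(-35))/(-4271 + 1975) = (3914 + (8 + (-35)^(3/2)))/(-4271 + 1975) = (3914 + (8 - 35*I*√35))/(-2296) = (3922 - 35*I*√35)*(-1/2296) = -1961/1148 + 5*I*√35/328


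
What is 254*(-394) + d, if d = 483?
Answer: -99593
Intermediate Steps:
254*(-394) + d = 254*(-394) + 483 = -100076 + 483 = -99593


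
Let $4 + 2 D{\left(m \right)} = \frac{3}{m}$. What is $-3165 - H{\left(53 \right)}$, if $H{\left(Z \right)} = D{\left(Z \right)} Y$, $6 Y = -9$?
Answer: $- \frac{671607}{212} \approx -3168.0$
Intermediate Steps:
$Y = - \frac{3}{2}$ ($Y = \frac{1}{6} \left(-9\right) = - \frac{3}{2} \approx -1.5$)
$D{\left(m \right)} = -2 + \frac{3}{2 m}$ ($D{\left(m \right)} = -2 + \frac{3 \frac{1}{m}}{2} = -2 + \frac{3}{2 m}$)
$H{\left(Z \right)} = 3 - \frac{9}{4 Z}$ ($H{\left(Z \right)} = \left(-2 + \frac{3}{2 Z}\right) \left(- \frac{3}{2}\right) = 3 - \frac{9}{4 Z}$)
$-3165 - H{\left(53 \right)} = -3165 - \left(3 - \frac{9}{4 \cdot 53}\right) = -3165 - \left(3 - \frac{9}{212}\right) = -3165 - \frac{627}{212} = - \frac{671607}{212}$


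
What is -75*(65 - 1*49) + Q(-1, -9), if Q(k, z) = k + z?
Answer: -1210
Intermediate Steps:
-75*(65 - 1*49) + Q(-1, -9) = -75*(65 - 1*49) + (-1 - 9) = -75*(65 - 49) - 10 = -75*16 - 10 = -1200 - 10 = -1210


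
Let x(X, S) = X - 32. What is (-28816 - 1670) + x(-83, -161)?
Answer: -30601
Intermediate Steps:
x(X, S) = -32 + X
(-28816 - 1670) + x(-83, -161) = (-28816 - 1670) + (-32 - 83) = -30486 - 115 = -30601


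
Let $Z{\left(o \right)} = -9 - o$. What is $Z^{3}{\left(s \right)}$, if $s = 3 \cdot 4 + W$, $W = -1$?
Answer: $-8000$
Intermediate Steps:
$s = 11$ ($s = 3 \cdot 4 - 1 = 12 - 1 = 11$)
$Z^{3}{\left(s \right)} = \left(-9 - 11\right)^{3} = \left(-20\right)^{3} = -8000$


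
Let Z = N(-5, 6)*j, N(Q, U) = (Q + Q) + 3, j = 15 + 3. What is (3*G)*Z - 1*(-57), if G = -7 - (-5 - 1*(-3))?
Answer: 1947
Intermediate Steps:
j = 18
N(Q, U) = 3 + 2*Q (N(Q, U) = 2*Q + 3 = 3 + 2*Q)
G = -5 (G = -7 - (-5 + 3) = -7 - 1*(-2) = -7 + 2 = -5)
Z = -126 (Z = (3 + 2*(-5))*18 = (3 - 10)*18 = -7*18 = -126)
(3*G)*Z - 1*(-57) = (3*(-5))*(-126) - 1*(-57) = -15*(-126) + 57 = 1890 + 57 = 1947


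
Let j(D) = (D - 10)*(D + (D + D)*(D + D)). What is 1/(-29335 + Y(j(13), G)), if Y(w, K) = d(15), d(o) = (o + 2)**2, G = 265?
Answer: -1/29046 ≈ -3.4428e-5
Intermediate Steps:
d(o) = (2 + o)**2
j(D) = (-10 + D)*(D + 4*D**2) (j(D) = (-10 + D)*(D + (2*D)*(2*D)) = (-10 + D)*(D + 4*D**2))
Y(w, K) = 289 (Y(w, K) = (2 + 15)**2 = 17**2 = 289)
1/(-29335 + Y(j(13), G)) = 1/(-29335 + 289) = 1/(-29046) = -1/29046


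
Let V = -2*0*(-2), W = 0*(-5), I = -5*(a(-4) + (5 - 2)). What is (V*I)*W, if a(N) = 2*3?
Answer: 0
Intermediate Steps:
a(N) = 6
I = -45 (I = -5*(6 + (5 - 2)) = -5*(6 + 3) = -5*9 = -45)
W = 0
V = 0 (V = 0*(-2) = 0)
(V*I)*W = (0*(-45))*0 = 0*0 = 0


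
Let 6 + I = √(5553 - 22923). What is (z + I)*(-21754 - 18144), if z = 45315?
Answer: -1807738482 - 119694*I*√1930 ≈ -1.8077e+9 - 5.2584e+6*I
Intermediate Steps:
I = -6 + 3*I*√1930 (I = -6 + √(5553 - 22923) = -6 + √(-17370) = -6 + 3*I*√1930 ≈ -6.0 + 131.8*I)
(z + I)*(-21754 - 18144) = (45315 + (-6 + 3*I*√1930))*(-21754 - 18144) = (45309 + 3*I*√1930)*(-39898) = -1807738482 - 119694*I*√1930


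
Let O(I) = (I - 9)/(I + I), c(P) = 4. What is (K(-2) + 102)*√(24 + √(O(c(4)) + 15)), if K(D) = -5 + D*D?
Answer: 101*√(96 + √230)/2 ≈ 532.45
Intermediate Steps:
O(I) = (-9 + I)/(2*I) (O(I) = (-9 + I)/((2*I)) = (-9 + I)*(1/(2*I)) = (-9 + I)/(2*I))
K(D) = -5 + D²
(K(-2) + 102)*√(24 + √(O(c(4)) + 15)) = ((-5 + (-2)²) + 102)*√(24 + √((½)*(-9 + 4)/4 + 15)) = ((-5 + 4) + 102)*√(24 + √((½)*(¼)*(-5) + 15)) = (-1 + 102)*√(24 + √(-5/8 + 15)) = 101*√(24 + √(115/8)) = 101*√(24 + √230/4)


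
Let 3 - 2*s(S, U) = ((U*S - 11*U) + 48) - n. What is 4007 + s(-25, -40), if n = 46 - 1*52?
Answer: 6523/2 ≈ 3261.5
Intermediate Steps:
n = -6 (n = 46 - 52 = -6)
s(S, U) = -51/2 + 11*U/2 - S*U/2 (s(S, U) = 3/2 - (((U*S - 11*U) + 48) - 1*(-6))/2 = 3/2 - (((S*U - 11*U) + 48) + 6)/2 = 3/2 - (((-11*U + S*U) + 48) + 6)/2 = 3/2 - ((48 - 11*U + S*U) + 6)/2 = 3/2 - (54 - 11*U + S*U)/2 = 3/2 + (-27 + 11*U/2 - S*U/2) = -51/2 + 11*U/2 - S*U/2)
4007 + s(-25, -40) = 4007 + (-51/2 + (11/2)*(-40) - 1/2*(-25)*(-40)) = 4007 + (-51/2 - 220 - 500) = 4007 - 1491/2 = 6523/2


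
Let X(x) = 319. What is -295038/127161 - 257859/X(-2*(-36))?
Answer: -3653747269/4507151 ≈ -810.66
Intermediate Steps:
-295038/127161 - 257859/X(-2*(-36)) = -295038/127161 - 257859/319 = -295038*1/127161 - 257859*1/319 = -32782/14129 - 257859/319 = -3653747269/4507151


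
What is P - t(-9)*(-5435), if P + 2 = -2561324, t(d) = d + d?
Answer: -2659156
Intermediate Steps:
t(d) = 2*d
P = -2561326 (P = -2 - 2561324 = -2561326)
P - t(-9)*(-5435) = -2561326 - 2*(-9)*(-5435) = -2561326 - (-18)*(-5435) = -2561326 - 1*97830 = -2561326 - 97830 = -2659156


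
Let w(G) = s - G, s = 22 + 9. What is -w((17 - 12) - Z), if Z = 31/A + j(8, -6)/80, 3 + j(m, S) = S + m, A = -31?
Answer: -1999/80 ≈ -24.987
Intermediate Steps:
j(m, S) = -3 + S + m (j(m, S) = -3 + (S + m) = -3 + S + m)
s = 31
Z = -81/80 (Z = 31/(-31) + (-3 - 6 + 8)/80 = 31*(-1/31) - 1*1/80 = -1 - 1/80 = -81/80 ≈ -1.0125)
w(G) = 31 - G
-w((17 - 12) - Z) = -(31 - ((17 - 12) - 1*(-81/80))) = -(31 - (5 + 81/80)) = -(31 - 1*481/80) = -(31 - 481/80) = -1*1999/80 = -1999/80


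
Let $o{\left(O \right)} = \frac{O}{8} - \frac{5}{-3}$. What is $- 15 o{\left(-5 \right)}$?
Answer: $- \frac{125}{8} \approx -15.625$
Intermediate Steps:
$o{\left(O \right)} = \frac{5}{3} + \frac{O}{8}$ ($o{\left(O \right)} = O \frac{1}{8} - - \frac{5}{3} = \frac{O}{8} + \frac{5}{3} = \frac{5}{3} + \frac{O}{8}$)
$- 15 o{\left(-5 \right)} = - 15 \left(\frac{5}{3} + \frac{1}{8} \left(-5\right)\right) = - 15 \left(\frac{5}{3} - \frac{5}{8}\right) = \left(-15\right) \frac{25}{24} = - \frac{125}{8}$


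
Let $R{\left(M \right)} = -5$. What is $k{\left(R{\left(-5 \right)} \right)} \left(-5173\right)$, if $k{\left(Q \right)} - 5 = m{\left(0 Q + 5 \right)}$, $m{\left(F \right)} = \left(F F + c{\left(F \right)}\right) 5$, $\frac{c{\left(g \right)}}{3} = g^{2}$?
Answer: $-2612365$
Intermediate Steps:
$c{\left(g \right)} = 3 g^{2}$
$m{\left(F \right)} = 20 F^{2}$ ($m{\left(F \right)} = \left(F F + 3 F^{2}\right) 5 = \left(F^{2} + 3 F^{2}\right) 5 = 4 F^{2} \cdot 5 = 20 F^{2}$)
$k{\left(Q \right)} = 505$ ($k{\left(Q \right)} = 5 + 20 \left(0 Q + 5\right)^{2} = 5 + 20 \left(0 + 5\right)^{2} = 5 + 20 \cdot 5^{2} = 5 + 20 \cdot 25 = 5 + 500 = 505$)
$k{\left(R{\left(-5 \right)} \right)} \left(-5173\right) = 505 \left(-5173\right) = -2612365$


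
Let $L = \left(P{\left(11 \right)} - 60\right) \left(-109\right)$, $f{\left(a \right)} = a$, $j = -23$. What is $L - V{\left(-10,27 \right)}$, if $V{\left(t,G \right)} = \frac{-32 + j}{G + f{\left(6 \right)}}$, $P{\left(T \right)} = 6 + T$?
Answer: $\frac{14066}{3} \approx 4688.7$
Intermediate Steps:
$V{\left(t,G \right)} = - \frac{55}{6 + G}$ ($V{\left(t,G \right)} = \frac{-32 - 23}{G + 6} = - \frac{55}{6 + G}$)
$L = 4687$ ($L = \left(\left(6 + 11\right) - 60\right) \left(-109\right) = \left(17 - 60\right) \left(-109\right) = \left(-43\right) \left(-109\right) = 4687$)
$L - V{\left(-10,27 \right)} = 4687 - - \frac{55}{6 + 27} = 4687 - - \frac{55}{33} = 4687 - \left(-55\right) \frac{1}{33} = 4687 - - \frac{5}{3} = 4687 + \frac{5}{3} = \frac{14066}{3}$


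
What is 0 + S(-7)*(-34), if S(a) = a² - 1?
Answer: -1632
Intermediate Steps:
S(a) = -1 + a²
0 + S(-7)*(-34) = 0 + (-1 + (-7)²)*(-34) = 0 + (-1 + 49)*(-34) = 0 + 48*(-34) = 0 - 1632 = -1632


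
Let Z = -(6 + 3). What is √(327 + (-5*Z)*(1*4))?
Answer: 13*√3 ≈ 22.517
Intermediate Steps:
Z = -9 (Z = -1*9 = -9)
√(327 + (-5*Z)*(1*4)) = √(327 + (-5*(-9))*(1*4)) = √(327 + 45*4) = √(327 + 180) = √507 = 13*√3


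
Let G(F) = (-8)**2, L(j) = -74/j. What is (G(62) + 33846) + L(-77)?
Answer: 2611144/77 ≈ 33911.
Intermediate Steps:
G(F) = 64
(G(62) + 33846) + L(-77) = (64 + 33846) - 74/(-77) = 33910 - 74*(-1/77) = 33910 + 74/77 = 2611144/77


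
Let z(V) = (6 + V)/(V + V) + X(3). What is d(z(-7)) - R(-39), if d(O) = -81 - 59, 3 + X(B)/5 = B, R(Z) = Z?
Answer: -101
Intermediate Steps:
X(B) = -15 + 5*B
z(V) = (6 + V)/(2*V) (z(V) = (6 + V)/(V + V) + (-15 + 5*3) = (6 + V)/((2*V)) + (-15 + 15) = (6 + V)*(1/(2*V)) + 0 = (6 + V)/(2*V) + 0 = (6 + V)/(2*V))
d(O) = -140
d(z(-7)) - R(-39) = -140 - 1*(-39) = -140 + 39 = -101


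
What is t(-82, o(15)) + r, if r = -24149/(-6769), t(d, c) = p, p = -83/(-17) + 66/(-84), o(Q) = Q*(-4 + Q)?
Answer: 1763891/230146 ≈ 7.6642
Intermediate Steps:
p = 975/238 (p = -83*(-1/17) + 66*(-1/84) = 83/17 - 11/14 = 975/238 ≈ 4.0966)
t(d, c) = 975/238
r = 24149/6769 (r = -24149*(-1/6769) = 24149/6769 ≈ 3.5676)
t(-82, o(15)) + r = 975/238 + 24149/6769 = 1763891/230146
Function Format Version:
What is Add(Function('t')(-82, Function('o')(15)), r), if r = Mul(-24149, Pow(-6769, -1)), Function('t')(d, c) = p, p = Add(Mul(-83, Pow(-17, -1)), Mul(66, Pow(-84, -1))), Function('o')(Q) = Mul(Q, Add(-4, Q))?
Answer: Rational(1763891, 230146) ≈ 7.6642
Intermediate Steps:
p = Rational(975, 238) (p = Add(Mul(-83, Rational(-1, 17)), Mul(66, Rational(-1, 84))) = Add(Rational(83, 17), Rational(-11, 14)) = Rational(975, 238) ≈ 4.0966)
Function('t')(d, c) = Rational(975, 238)
r = Rational(24149, 6769) (r = Mul(-24149, Rational(-1, 6769)) = Rational(24149, 6769) ≈ 3.5676)
Add(Function('t')(-82, Function('o')(15)), r) = Add(Rational(975, 238), Rational(24149, 6769)) = Rational(1763891, 230146)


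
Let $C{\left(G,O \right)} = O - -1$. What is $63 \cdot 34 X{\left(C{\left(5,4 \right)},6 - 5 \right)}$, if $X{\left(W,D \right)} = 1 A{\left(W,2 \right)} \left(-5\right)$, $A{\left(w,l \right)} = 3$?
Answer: $-32130$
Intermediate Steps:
$C{\left(G,O \right)} = 1 + O$ ($C{\left(G,O \right)} = O + 1 = 1 + O$)
$X{\left(W,D \right)} = -15$ ($X{\left(W,D \right)} = 1 \cdot 3 \left(-5\right) = 3 \left(-5\right) = -15$)
$63 \cdot 34 X{\left(C{\left(5,4 \right)},6 - 5 \right)} = 63 \cdot 34 \left(-15\right) = 2142 \left(-15\right) = -32130$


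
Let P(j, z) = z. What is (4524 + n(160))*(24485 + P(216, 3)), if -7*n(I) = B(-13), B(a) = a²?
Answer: 771347512/7 ≈ 1.1019e+8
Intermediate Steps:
n(I) = -169/7 (n(I) = -⅐*(-13)² = -⅐*169 = -169/7)
(4524 + n(160))*(24485 + P(216, 3)) = (4524 - 169/7)*(24485 + 3) = (31499/7)*24488 = 771347512/7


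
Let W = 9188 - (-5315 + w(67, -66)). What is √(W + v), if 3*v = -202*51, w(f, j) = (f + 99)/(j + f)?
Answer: √10903 ≈ 104.42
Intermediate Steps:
w(f, j) = (99 + f)/(f + j)
v = -3434 (v = (-202*51)/3 = (⅓)*(-10302) = -3434)
W = 14337 (W = 9188 - (-5315 + (99 + 67)/(67 - 66)) = 9188 - (-5315 + 166/1) = 9188 - (-5315 + 1*166) = 9188 - (-5315 + 166) = 9188 - 1*(-5149) = 9188 + 5149 = 14337)
√(W + v) = √(14337 - 3434) = √10903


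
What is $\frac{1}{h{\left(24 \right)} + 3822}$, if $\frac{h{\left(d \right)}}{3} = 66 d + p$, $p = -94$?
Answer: $\frac{1}{8292} \approx 0.0001206$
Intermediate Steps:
$h{\left(d \right)} = -282 + 198 d$ ($h{\left(d \right)} = 3 \left(66 d - 94\right) = 3 \left(-94 + 66 d\right) = -282 + 198 d$)
$\frac{1}{h{\left(24 \right)} + 3822} = \frac{1}{\left(-282 + 198 \cdot 24\right) + 3822} = \frac{1}{\left(-282 + 4752\right) + 3822} = \frac{1}{4470 + 3822} = \frac{1}{8292}$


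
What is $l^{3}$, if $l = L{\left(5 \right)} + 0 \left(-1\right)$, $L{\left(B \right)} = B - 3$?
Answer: $8$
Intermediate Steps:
$L{\left(B \right)} = -3 + B$
$l = 2$ ($l = \left(-3 + 5\right) + 0 \left(-1\right) = 2 + 0 = 2$)
$l^{3} = 2^{3} = 8$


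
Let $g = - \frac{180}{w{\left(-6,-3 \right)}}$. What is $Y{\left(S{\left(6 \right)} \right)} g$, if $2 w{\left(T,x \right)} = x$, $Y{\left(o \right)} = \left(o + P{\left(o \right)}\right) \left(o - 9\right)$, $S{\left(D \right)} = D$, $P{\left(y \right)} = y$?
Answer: $-4320$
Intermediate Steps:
$Y{\left(o \right)} = 2 o \left(-9 + o\right)$ ($Y{\left(o \right)} = \left(o + o\right) \left(o - 9\right) = 2 o \left(-9 + o\right)$)
$w{\left(T,x \right)} = \frac{x}{2}$
$g = 120$ ($g = - \frac{180}{\frac{1}{2} \left(-3\right)} = - \frac{180}{- \frac{3}{2}} = \left(-180\right) \left(- \frac{2}{3}\right) = 120$)
$Y{\left(S{\left(6 \right)} \right)} g = 2 \cdot 6 \left(-9 + 6\right) 120 = 2 \cdot 6 \left(-3\right) 120 = \left(-36\right) 120 = -4320$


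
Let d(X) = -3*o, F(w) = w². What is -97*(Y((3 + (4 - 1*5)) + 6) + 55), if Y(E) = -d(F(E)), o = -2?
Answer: -4753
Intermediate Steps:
d(X) = 6 (d(X) = -3*(-2) = 6)
Y(E) = -6 (Y(E) = -1*6 = -6)
-97*(Y((3 + (4 - 1*5)) + 6) + 55) = -97*(-6 + 55) = -97*49 = -4753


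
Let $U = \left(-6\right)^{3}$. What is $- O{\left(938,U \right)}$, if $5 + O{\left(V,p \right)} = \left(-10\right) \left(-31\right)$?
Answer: $-305$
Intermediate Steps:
$U = -216$
$O{\left(V,p \right)} = 305$ ($O{\left(V,p \right)} = -5 - -310 = -5 + 310 = 305$)
$- O{\left(938,U \right)} = \left(-1\right) 305 = -305$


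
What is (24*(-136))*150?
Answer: -489600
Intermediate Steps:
(24*(-136))*150 = -3264*150 = -489600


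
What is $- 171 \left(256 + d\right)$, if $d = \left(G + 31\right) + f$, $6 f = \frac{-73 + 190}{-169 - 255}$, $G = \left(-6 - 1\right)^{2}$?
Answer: $- \frac{48716019}{848} \approx -57448.0$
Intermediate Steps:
$G = 49$ ($G = \left(-7\right)^{2} = 49$)
$f = - \frac{39}{848}$ ($f = \frac{\left(-73 + 190\right) \frac{1}{-169 - 255}}{6} = \frac{117 \frac{1}{-424}}{6} = \frac{117 \left(- \frac{1}{424}\right)}{6} = \frac{1}{6} \left(- \frac{117}{424}\right) = - \frac{39}{848} \approx -0.045991$)
$d = \frac{67801}{848}$ ($d = \left(49 + 31\right) - \frac{39}{848} = 80 - \frac{39}{848} = \frac{67801}{848} \approx 79.954$)
$- 171 \left(256 + d\right) = - 171 \left(256 + \frac{67801}{848}\right) = \left(-171\right) \frac{284889}{848} = - \frac{48716019}{848}$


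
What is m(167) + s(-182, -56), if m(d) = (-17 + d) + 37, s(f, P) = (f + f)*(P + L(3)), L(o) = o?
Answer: 19479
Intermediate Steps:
s(f, P) = 2*f*(3 + P) (s(f, P) = (f + f)*(P + 3) = (2*f)*(3 + P) = 2*f*(3 + P))
m(d) = 20 + d
m(167) + s(-182, -56) = (20 + 167) + 2*(-182)*(3 - 56) = 187 + 2*(-182)*(-53) = 187 + 19292 = 19479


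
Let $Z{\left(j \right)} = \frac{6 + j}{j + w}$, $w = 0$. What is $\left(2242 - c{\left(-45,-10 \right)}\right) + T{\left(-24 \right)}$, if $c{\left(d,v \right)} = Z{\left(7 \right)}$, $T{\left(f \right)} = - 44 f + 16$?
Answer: $\frac{23185}{7} \approx 3312.1$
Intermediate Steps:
$T{\left(f \right)} = 16 - 44 f$
$Z{\left(j \right)} = \frac{6 + j}{j}$ ($Z{\left(j \right)} = \frac{6 + j}{j + 0} = \frac{6 + j}{j}$)
$c{\left(d,v \right)} = \frac{13}{7}$ ($c{\left(d,v \right)} = \frac{6 + 7}{7} = \frac{1}{7} \cdot 13 = \frac{13}{7}$)
$\left(2242 - c{\left(-45,-10 \right)}\right) + T{\left(-24 \right)} = \left(2242 - \frac{13}{7}\right) + \left(16 - -1056\right) = \left(2242 - \frac{13}{7}\right) + \left(16 + 1056\right) = \frac{15681}{7} + 1072 = \frac{23185}{7}$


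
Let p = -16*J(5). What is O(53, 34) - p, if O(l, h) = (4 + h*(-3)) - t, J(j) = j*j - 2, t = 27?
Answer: 243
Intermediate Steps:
J(j) = -2 + j**2 (J(j) = j**2 - 2 = -2 + j**2)
p = -368 (p = -16*(-2 + 5**2) = -16*(-2 + 25) = -16*23 = -368)
O(l, h) = -23 - 3*h (O(l, h) = (4 + h*(-3)) - 1*27 = (4 - 3*h) - 27 = -23 - 3*h)
O(53, 34) - p = (-23 - 3*34) - 1*(-368) = (-23 - 102) + 368 = -125 + 368 = 243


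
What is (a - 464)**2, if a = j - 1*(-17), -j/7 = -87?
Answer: 26244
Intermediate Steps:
j = 609 (j = -7*(-87) = 609)
a = 626 (a = 609 - 1*(-17) = 609 + 17 = 626)
(a - 464)**2 = (626 - 464)**2 = 162**2 = 26244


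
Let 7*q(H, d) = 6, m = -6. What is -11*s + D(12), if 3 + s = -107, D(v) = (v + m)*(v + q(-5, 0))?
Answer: 9010/7 ≈ 1287.1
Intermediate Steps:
q(H, d) = 6/7 (q(H, d) = (⅐)*6 = 6/7)
D(v) = (-6 + v)*(6/7 + v) (D(v) = (v - 6)*(v + 6/7) = (-6 + v)*(6/7 + v))
s = -110 (s = -3 - 107 = -110)
-11*s + D(12) = -11*(-110) + (-36/7 + 12² - 36/7*12) = 1210 + (-36/7 + 144 - 432/7) = 1210 + 540/7 = 9010/7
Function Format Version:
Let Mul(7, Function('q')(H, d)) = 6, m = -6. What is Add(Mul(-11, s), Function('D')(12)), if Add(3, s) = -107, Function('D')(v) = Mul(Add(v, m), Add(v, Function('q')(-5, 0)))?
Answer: Rational(9010, 7) ≈ 1287.1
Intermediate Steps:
Function('q')(H, d) = Rational(6, 7) (Function('q')(H, d) = Mul(Rational(1, 7), 6) = Rational(6, 7))
Function('D')(v) = Mul(Add(-6, v), Add(Rational(6, 7), v)) (Function('D')(v) = Mul(Add(v, -6), Add(v, Rational(6, 7))) = Mul(Add(-6, v), Add(Rational(6, 7), v)))
s = -110 (s = Add(-3, -107) = -110)
Add(Mul(-11, s), Function('D')(12)) = Add(Mul(-11, -110), Add(Rational(-36, 7), Pow(12, 2), Mul(Rational(-36, 7), 12))) = Add(1210, Add(Rational(-36, 7), 144, Rational(-432, 7))) = Add(1210, Rational(540, 7)) = Rational(9010, 7)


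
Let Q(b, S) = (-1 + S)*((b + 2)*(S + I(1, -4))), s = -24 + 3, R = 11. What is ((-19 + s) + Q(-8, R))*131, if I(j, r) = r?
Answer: -60260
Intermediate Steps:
s = -21
Q(b, S) = (-1 + S)*(-4 + S)*(2 + b) (Q(b, S) = (-1 + S)*((b + 2)*(S - 4)) = (-1 + S)*((2 + b)*(-4 + S)) = (-1 + S)*((-4 + S)*(2 + b)) = (-1 + S)*(-4 + S)*(2 + b))
((-19 + s) + Q(-8, R))*131 = ((-19 - 21) + (8 - 10*11 + 2*11² + 4*(-8) - 8*11² - 5*11*(-8)))*131 = (-40 + (8 - 110 + 2*121 - 32 - 8*121 + 440))*131 = (-40 + (8 - 110 + 242 - 32 - 968 + 440))*131 = (-40 - 420)*131 = -460*131 = -60260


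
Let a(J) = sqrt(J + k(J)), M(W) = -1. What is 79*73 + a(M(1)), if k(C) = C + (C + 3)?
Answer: 5767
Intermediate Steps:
k(C) = 3 + 2*C (k(C) = C + (3 + C) = 3 + 2*C)
a(J) = sqrt(3 + 3*J) (a(J) = sqrt(J + (3 + 2*J)) = sqrt(3 + 3*J))
79*73 + a(M(1)) = 79*73 + sqrt(3 + 3*(-1)) = 5767 + sqrt(3 - 3) = 5767 + sqrt(0) = 5767 + 0 = 5767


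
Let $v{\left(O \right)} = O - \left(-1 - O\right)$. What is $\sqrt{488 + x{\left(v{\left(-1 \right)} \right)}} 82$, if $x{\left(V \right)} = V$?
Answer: $82 \sqrt{487} \approx 1809.6$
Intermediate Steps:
$v{\left(O \right)} = 1 + 2 O$ ($v{\left(O \right)} = O + \left(1 + O\right) = 1 + 2 O$)
$\sqrt{488 + x{\left(v{\left(-1 \right)} \right)}} 82 = \sqrt{488 + \left(1 + 2 \left(-1\right)\right)} 82 = \sqrt{488 + \left(1 - 2\right)} 82 = \sqrt{488 - 1} \cdot 82 = \sqrt{487} \cdot 82 = 82 \sqrt{487}$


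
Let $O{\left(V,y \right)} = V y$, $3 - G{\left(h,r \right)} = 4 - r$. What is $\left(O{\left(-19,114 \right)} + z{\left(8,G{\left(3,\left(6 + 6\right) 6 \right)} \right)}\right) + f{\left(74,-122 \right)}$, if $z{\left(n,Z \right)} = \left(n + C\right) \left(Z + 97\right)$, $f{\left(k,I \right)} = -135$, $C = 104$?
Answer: $16515$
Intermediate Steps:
$G{\left(h,r \right)} = -1 + r$ ($G{\left(h,r \right)} = 3 - \left(4 - r\right) = 3 + \left(-4 + r\right) = -1 + r$)
$z{\left(n,Z \right)} = \left(97 + Z\right) \left(104 + n\right)$ ($z{\left(n,Z \right)} = \left(n + 104\right) \left(Z + 97\right) = \left(104 + n\right) \left(97 + Z\right) = \left(97 + Z\right) \left(104 + n\right)$)
$\left(O{\left(-19,114 \right)} + z{\left(8,G{\left(3,\left(6 + 6\right) 6 \right)} \right)}\right) + f{\left(74,-122 \right)} = \left(\left(-19\right) 114 + \left(10088 + 97 \cdot 8 + 104 \left(-1 + \left(6 + 6\right) 6\right) + \left(-1 + \left(6 + 6\right) 6\right) 8\right)\right) - 135 = \left(-2166 + \left(10088 + 776 + 104 \left(-1 + 12 \cdot 6\right) + \left(-1 + 12 \cdot 6\right) 8\right)\right) - 135 = \left(-2166 + \left(10088 + 776 + 104 \left(-1 + 72\right) + \left(-1 + 72\right) 8\right)\right) - 135 = \left(-2166 + \left(10088 + 776 + 104 \cdot 71 + 71 \cdot 8\right)\right) - 135 = \left(-2166 + \left(10088 + 776 + 7384 + 568\right)\right) - 135 = \left(-2166 + 18816\right) - 135 = 16650 - 135 = 16515$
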